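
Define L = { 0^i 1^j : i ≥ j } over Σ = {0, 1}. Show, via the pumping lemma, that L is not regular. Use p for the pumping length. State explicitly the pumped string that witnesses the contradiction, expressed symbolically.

Assume L is regular. Let p be the pumping length given by the pumping lemma.
Choose w = 0^p 1^p ∈ L, with |w| = 2p ≥ p.
Write w = xyz as guaranteed by the lemma, with |xy| ≤ p and |y| > 0.
Because |xy| ≤ p and w begins with p copies of 0, we have y = 0^k with 1 ≤ k ≤ p.
Consider xy^0z = xz = 0^{p-k} 1^p. Since k ≥ 1, the 0-count p-k is less than p, so i ≥ j fails; thus xz ∉ L.
This contradicts the pumping lemma, so L is not regular.

0^{p-k} 1^p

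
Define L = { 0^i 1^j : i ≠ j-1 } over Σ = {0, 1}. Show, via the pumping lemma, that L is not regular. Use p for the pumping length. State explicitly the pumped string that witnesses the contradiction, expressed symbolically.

Suppose for contradiction that L is regular, and let p be the pumping length.
Choose w = 0^p 1^{p+p!+1}. Since p ≠ (p+p!+1)-1 = p+p!, w ∈ L; and |w| ≥ p.
By the pumping lemma, w = xyz with |xy| ≤ p and y is nonempty.
The first p characters of w are 0's, so xy (and hence y) consists only of 0's. Write y = 0^k, 1 ≤ k ≤ p.
Since 1 ≤ k ≤ p, k divides p!; set t = 1 + p!/k. Then xy^t z has p + (p!/k)·k = p + p! copies of 0. Now the 0-count is p+p! and (1-count)-1 = (p+p!+1)-1 = p+p!, so i ≠ j-1 fails. So xy^t z = 0^{p+p!} 1^{p+p!+1} ∉ L.
This is a contradiction; hence L is not regular.

0^{p+p!} 1^{p+p!+1}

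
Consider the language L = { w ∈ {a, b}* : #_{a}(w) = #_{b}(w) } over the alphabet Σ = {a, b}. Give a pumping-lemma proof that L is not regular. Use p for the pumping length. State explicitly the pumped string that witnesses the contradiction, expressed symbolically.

Assume L is regular. Let p be the pumping length given by the pumping lemma.
Choose w = a^p b^p ∈ L with |w| = 2p ≥ p.
The pumping lemma gives a decomposition w = xyz where |xy| ≤ p and y is nonempty.
Since the first p symbols of w are all a's and |xy| ≤ p, y lies entirely in the leading a-block: y = a^k for some k with 1 ≤ k ≤ p.
Pump with i = 2: xy^2z = a^{p+k} b^p has p+k occurrences of a but only p of b. Since k ≥ 1 the counts differ, so xy^2z ∉ L.
Contradiction. Therefore L is not regular.

a^{p+k} b^p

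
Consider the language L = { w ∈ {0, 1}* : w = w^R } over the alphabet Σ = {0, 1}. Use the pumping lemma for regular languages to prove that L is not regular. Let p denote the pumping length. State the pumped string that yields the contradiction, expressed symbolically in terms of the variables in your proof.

Assume L is regular; let p be its pumping constant.
Take w = 0^p 1 0^p, a palindrome of length 2p+1 ≥ p.
Write w = xyz as guaranteed by the lemma, with |xy| ≤ p and |y| > 0.
Since the first p symbols of w are all 0's and |xy| ≤ p, y lies entirely in the leading 0-block: y = 0^k for some k with 1 ≤ k ≤ p.
Pump with i = 2: xy^2z = 0^{p+k} 1 0^p. Its reverse is 0^p 1 0^{p+k}, which differs from xy^2z since k ≥ 1. So xy^2z is not a palindrome and xy^2z ∉ L.
This is a contradiction; hence L is not regular.

0^{p+k} 1 0^p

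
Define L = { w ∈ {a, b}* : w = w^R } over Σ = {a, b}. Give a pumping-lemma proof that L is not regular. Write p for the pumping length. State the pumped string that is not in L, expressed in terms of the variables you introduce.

Suppose for contradiction that L is regular, and let p be the pumping length.
Take w = a^p b a^p, a palindrome of length 2p+1 ≥ p.
By the pumping lemma, w = xyz with |xy| ≤ p and y is nonempty.
Since the first p symbols of w are all a's and |xy| ≤ p, y lies entirely in the leading a-block: y = a^k for some k with 1 ≤ k ≤ p.
Pump with i = 2: xy^2z = a^{p+k} b a^p. Its reverse is a^p b a^{p+k}, which differs from xy^2z since k ≥ 1. So xy^2z is not a palindrome and xy^2z ∉ L.
This is a contradiction; hence L is not regular.

a^{p+k} b a^p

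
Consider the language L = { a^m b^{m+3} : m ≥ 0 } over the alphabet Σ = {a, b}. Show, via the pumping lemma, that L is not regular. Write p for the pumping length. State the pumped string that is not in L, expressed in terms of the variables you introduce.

Suppose for contradiction that L is regular, and let p be the pumping length.
Let w = a^p b^{p+3} ∈ L; note |w| = 2p+3 ≥ p.
Write w = xyz as guaranteed by the lemma, with |xy| ≤ p and y is nonempty.
The first p characters of w are a's, so xy (and hence y) consists only of a's. Write y = a^k, 1 ≤ k ≤ p.
Pump with i = 2: xy^2z = a^{p+k} b^{p+3}. For this to lie in L we would need p+3 = (p+k)+3, which forces k = 0. But k ≥ 1, so xy^2z ∉ L.
Contradiction. Therefore L is not regular.

a^{p+k} b^{p+3}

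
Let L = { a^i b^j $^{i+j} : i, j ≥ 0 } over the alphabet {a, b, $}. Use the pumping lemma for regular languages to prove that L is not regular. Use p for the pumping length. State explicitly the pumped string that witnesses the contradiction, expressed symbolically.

a^{p+k} b^p $^{2p}

Assume L is regular; let p be its pumping constant.
Take w = a^p b^p $^{2p} ∈ L (with i=j=p, i+j=2p), |w| = 4p ≥ p.
The pumping lemma gives a decomposition w = xyz where |xy| ≤ p and |y| > 0.
Because |xy| ≤ p and w begins with p copies of a, we have y = a^k with 1 ≤ k ≤ p.
Consider xy^2z = a^{p+k} b^p $^{2p}. Now the a- and b-counts sum to 2p+k, but the $-count is 2p ≠ 2p+k. So xy^2z ∉ L.
This contradicts the pumping lemma, so L is not regular.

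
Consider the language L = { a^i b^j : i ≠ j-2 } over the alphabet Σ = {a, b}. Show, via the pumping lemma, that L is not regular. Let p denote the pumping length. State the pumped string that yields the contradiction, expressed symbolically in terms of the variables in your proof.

a^{p+p!} b^{p+p!+2}

Assume L is regular; let p be its pumping constant.
Choose w = a^p b^{p+p!+2}. Since p ≠ (p+p!+2)-2 = p+p!, w ∈ L; and |w| ≥ p.
The pumping lemma gives a decomposition w = xyz where |xy| ≤ p and |y| ≥ 1.
The first p characters of w are a's, so xy (and hence y) consists only of a's. Write y = a^k, 1 ≤ k ≤ p.
Since 1 ≤ k ≤ p, k divides p!; set t = 1 + p!/k. Then xy^t z has p + (p!/k)·k = p + p! copies of a. Now the a-count is p+p! and (b-count)-2 = (p+p!+2)-2 = p+p!, so i ≠ j-2 fails. So xy^t z = a^{p+p!} b^{p+p!+2} ∉ L.
This is a contradiction; hence L is not regular.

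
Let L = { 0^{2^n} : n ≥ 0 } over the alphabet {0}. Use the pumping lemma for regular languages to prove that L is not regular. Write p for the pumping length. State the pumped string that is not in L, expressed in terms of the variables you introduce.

Assume L is regular; let p be its pumping constant.
Take w = 0^{2^p} ∈ L with |w| = 2^p ≥ p.
The pumping lemma gives a decomposition w = xyz where |xy| ≤ p and |y| ≥ 1.
Then y = 0^k for some k with 1 ≤ k ≤ p.
Pump with i = 2: xy^2z = 0^{2^p+k}. Since 1 ≤ k ≤ p < 2^p, we have 2^p < 2^p+k < 2^{p+1}, so 2^p+k is not a power of 2. So xy^2z ∉ L.
This contradicts the pumping lemma, so L is not regular.

0^{2^p+k}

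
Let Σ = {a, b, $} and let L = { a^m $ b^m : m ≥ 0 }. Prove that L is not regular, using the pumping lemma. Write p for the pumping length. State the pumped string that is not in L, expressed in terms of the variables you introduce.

Suppose for contradiction that L is regular, and let p be the pumping length.
Take w = a^p $ b^p ∈ L with |w| = 2p+1 ≥ p.
The pumping lemma gives a decomposition w = xyz where |xy| ≤ p and y is nonempty.
Since the first p symbols of w are all a's and |xy| ≤ p, y lies entirely in the leading a-block: y = a^k for some k with 1 ≤ k ≤ p.
Pump with i = 2: xy^2z = a^{p+k} $ b^p, which would require p+k = p. But k ≥ 1, so xy^2z ∉ L.
Contradiction. Therefore L is not regular.

a^{p+k} $ b^p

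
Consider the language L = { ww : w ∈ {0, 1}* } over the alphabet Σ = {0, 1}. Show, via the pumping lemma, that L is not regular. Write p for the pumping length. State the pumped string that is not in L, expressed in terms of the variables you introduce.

0^{p+k} 1^p 0^p 1^p

Assume L is regular; let p be its pumping constant.
Take w = 0^p 1^p 0^p 1^p = uu where u = 0^p1^p; then w ∈ L and |w| = 4p ≥ p.
Write w = xyz as guaranteed by the lemma, with |xy| ≤ p and y is nonempty.
Since the first p symbols of w are all 0's and |xy| ≤ p, y lies entirely in the leading 0-block: y = 0^k for some k with 1 ≤ k ≤ p.
Pump with i = 2: xy^2z = 0^{p+k} 1^p 0^p 1^p, of length 4p+k. Suppose this equals vv. The string starts with 0 and ends with 1, so v does too; thus the boundary between the two copies of v is a 1→0 transition. There is exactly one such transition, at position 2p+k, so |v| = 2p+k and |vv| = 4p+2k ≠ 4p+k since k ≥ 1. So xy^2z ∉ L.
This is a contradiction; hence L is not regular.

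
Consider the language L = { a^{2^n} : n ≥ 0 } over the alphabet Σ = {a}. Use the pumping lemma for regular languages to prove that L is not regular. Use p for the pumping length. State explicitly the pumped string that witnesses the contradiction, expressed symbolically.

a^{2^p+k}

Assume L is regular; let p be its pumping constant.
Take w = a^{2^p} ∈ L with |w| = 2^p ≥ p.
Write w = xyz as guaranteed by the lemma, with |xy| ≤ p and |y| > 0.
Then y = a^k for some k with 1 ≤ k ≤ p.
Pump with i = 2: xy^2z = a^{2^p+k}. Since 1 ≤ k ≤ p < 2^p, we have 2^p < 2^p+k < 2^{p+1}, so 2^p+k is not a power of 2. So xy^2z ∉ L.
Contradiction. Therefore L is not regular.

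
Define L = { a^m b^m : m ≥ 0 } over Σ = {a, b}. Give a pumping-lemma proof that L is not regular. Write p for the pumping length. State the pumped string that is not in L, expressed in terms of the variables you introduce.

a^{p+k} b^p

Assume L is regular. Let p be the pumping length given by the pumping lemma.
Take w = a^p b^p. Then w ∈ L and |w| = 2p ≥ p.
The pumping lemma gives a decomposition w = xyz where |xy| ≤ p and y is nonempty.
Because |xy| ≤ p and w begins with p copies of a, we have y = a^k with 1 ≤ k ≤ p.
Pump with i = 2: xy^2z = a^{p+k} b^p. For this to lie in L we would need p = p+k, which forces k = 0. But k ≥ 1, so xy^2z ∉ L.
This contradicts the pumping lemma, so L is not regular.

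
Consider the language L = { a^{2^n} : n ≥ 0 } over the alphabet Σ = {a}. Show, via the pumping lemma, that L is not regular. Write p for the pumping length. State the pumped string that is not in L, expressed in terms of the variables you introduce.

Assume L is regular. Let p be the pumping length given by the pumping lemma.
Take w = a^{2^p} ∈ L with |w| = 2^p ≥ p.
The pumping lemma gives a decomposition w = xyz where |xy| ≤ p and y is nonempty.
Then y = a^k for some k with 1 ≤ k ≤ p.
Pump with i = 2: xy^2z = a^{2^p+k}. Since 1 ≤ k ≤ p < 2^p, we have 2^p < 2^p+k < 2^{p+1}, so 2^p+k is not a power of 2. So xy^2z ∉ L.
This is a contradiction; hence L is not regular.

a^{2^p+k}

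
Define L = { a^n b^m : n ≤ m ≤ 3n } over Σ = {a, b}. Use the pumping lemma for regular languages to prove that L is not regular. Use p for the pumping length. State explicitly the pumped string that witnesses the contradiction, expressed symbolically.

a^{p+k} b^p

Assume L is regular. Let p be the pumping length given by the pumping lemma.
Take w = a^p b^p ∈ L (since p ≤ p ≤ 3p), with |w| = 2p ≥ p.
By the pumping lemma, w = xyz with |xy| ≤ p and |y| > 0.
Because |xy| ≤ p and w begins with p copies of a, we have y = a^k with 1 ≤ k ≤ p.
Pump with i = 2: xy^2z = a^{p+k} b^p. Now n = p+k > p = m, so the condition n ≤ m fails. Thus xy^2z ∉ L.
Contradiction. Therefore L is not regular.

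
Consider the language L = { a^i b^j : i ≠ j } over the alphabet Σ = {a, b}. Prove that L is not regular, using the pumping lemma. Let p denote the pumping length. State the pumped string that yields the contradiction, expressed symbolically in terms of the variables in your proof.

a^{p+p!} b^{p+p!}

Assume L is regular. Let p be the pumping length given by the pumping lemma.
Choose w = a^p b^{p+p!}. Since p ≠ p+p!, w ∈ L; and |w| ≥ p.
Write w = xyz as guaranteed by the lemma, with |xy| ≤ p and |y| > 0.
The first p characters of w are a's, so xy (and hence y) consists only of a's. Write y = a^k, 1 ≤ k ≤ p.
Since 1 ≤ k ≤ p, k divides p!; set t = 1 + p!/k. Then xy^t z has p + (p!/k)·k = p + p! copies of a. Now the a-count equals the b-count, so i ≠ j fails. So xy^t z = a^{p+p!} b^{p+p!} ∉ L.
Contradiction. Therefore L is not regular.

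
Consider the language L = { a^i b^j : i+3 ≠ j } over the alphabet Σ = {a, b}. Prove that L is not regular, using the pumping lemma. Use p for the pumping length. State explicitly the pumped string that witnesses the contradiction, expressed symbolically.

Assume L is regular; let p be its pumping constant.
Choose w = a^p b^{p+p!+3}. Since p ≠ (p+p!+3)-3 = p+p!, w ∈ L; and |w| ≥ p.
The pumping lemma gives a decomposition w = xyz where |xy| ≤ p and |y| ≥ 1.
The first p characters of w are a's, so xy (and hence y) consists only of a's. Write y = a^k, 1 ≤ k ≤ p.
Since 1 ≤ k ≤ p, k divides p!; set t = 1 + p!/k. Then xy^t z has p + (p!/k)·k = p + p! copies of a. Now the a-count is p+p! and (b-count)-3 = (p+p!+3)-3 = p+p!, so i+3 ≠ j fails. So xy^t z = a^{p+p!} b^{p+p!+3} ∉ L.
Contradiction. Therefore L is not regular.

a^{p+p!} b^{p+p!+3}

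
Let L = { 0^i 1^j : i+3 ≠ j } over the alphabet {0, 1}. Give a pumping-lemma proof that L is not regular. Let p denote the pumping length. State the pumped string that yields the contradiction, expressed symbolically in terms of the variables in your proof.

Assume L is regular. Let p be the pumping length given by the pumping lemma.
Choose w = 0^p 1^{p+p!+3}. Since p ≠ (p+p!+3)-3 = p+p!, w ∈ L; and |w| ≥ p.
By the pumping lemma, w = xyz with |xy| ≤ p and |y| ≥ 1.
The first p characters of w are 0's, so xy (and hence y) consists only of 0's. Write y = 0^k, 1 ≤ k ≤ p.
Since 1 ≤ k ≤ p, k divides p!; set t = 1 + p!/k. Then xy^t z has p + (p!/k)·k = p + p! copies of 0. Now the 0-count is p+p! and (1-count)-3 = (p+p!+3)-3 = p+p!, so i+3 ≠ j fails. So xy^t z = 0^{p+p!} 1^{p+p!+3} ∉ L.
This is a contradiction; hence L is not regular.

0^{p+p!} 1^{p+p!+3}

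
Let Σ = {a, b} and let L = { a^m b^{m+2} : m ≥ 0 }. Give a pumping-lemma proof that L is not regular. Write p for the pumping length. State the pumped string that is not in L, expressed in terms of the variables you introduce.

Assume L is regular. Let p be the pumping length given by the pumping lemma.
Choose w = a^p b^{p+2}, which is in L with |w| = 2p+2 ≥ p.
Write w = xyz as guaranteed by the lemma, with |xy| ≤ p and y is nonempty.
Since the first p symbols of w are all a's and |xy| ≤ p, y lies entirely in the leading a-block: y = a^k for some k with 1 ≤ k ≤ p.
Pump with i = 2: xy^2z = a^{p+k} b^{p+2}. For this to lie in L we would need p+2 = (p+k)+2, which forces k = 0. But k ≥ 1, so xy^2z ∉ L.
This is a contradiction; hence L is not regular.

a^{p+k} b^{p+2}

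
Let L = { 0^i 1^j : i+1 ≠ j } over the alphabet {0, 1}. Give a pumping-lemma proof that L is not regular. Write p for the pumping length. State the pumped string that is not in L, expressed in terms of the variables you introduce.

Toward a contradiction, assume L is regular with pumping length p.
Choose w = 0^p 1^{p+p!+1}. Since p ≠ (p+p!+1)-1 = p+p!, w ∈ L; and |w| ≥ p.
By the pumping lemma, w = xyz with |xy| ≤ p and |y| ≥ 1.
The first p characters of w are 0's, so xy (and hence y) consists only of 0's. Write y = 0^k, 1 ≤ k ≤ p.
Since 1 ≤ k ≤ p, k divides p!; set t = 1 + p!/k. Then xy^t z has p + (p!/k)·k = p + p! copies of 0. Now the 0-count is p+p! and (1-count)-1 = (p+p!+1)-1 = p+p!, so i+1 ≠ j fails. So xy^t z = 0^{p+p!} 1^{p+p!+1} ∉ L.
Contradiction. Therefore L is not regular.

0^{p+p!} 1^{p+p!+1}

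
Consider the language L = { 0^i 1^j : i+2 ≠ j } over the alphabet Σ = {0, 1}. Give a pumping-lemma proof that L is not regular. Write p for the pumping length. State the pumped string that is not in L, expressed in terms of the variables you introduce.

0^{p+p!} 1^{p+p!+2}

Assume L is regular. Let p be the pumping length given by the pumping lemma.
Choose w = 0^p 1^{p+p!+2}. Since p ≠ (p+p!+2)-2 = p+p!, w ∈ L; and |w| ≥ p.
The pumping lemma gives a decomposition w = xyz where |xy| ≤ p and |y| ≥ 1.
Because |xy| ≤ p and w begins with p copies of 0, we have y = 0^k with 1 ≤ k ≤ p.
Since 1 ≤ k ≤ p, k divides p!; set t = 1 + p!/k. Then xy^t z has p + (p!/k)·k = p + p! copies of 0. Now the 0-count is p+p! and (1-count)-2 = (p+p!+2)-2 = p+p!, so i+2 ≠ j fails. So xy^t z = 0^{p+p!} 1^{p+p!+2} ∉ L.
This contradicts the pumping lemma, so L is not regular.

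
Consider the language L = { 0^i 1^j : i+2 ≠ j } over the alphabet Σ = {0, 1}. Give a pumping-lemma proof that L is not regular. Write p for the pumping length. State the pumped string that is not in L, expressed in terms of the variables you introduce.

Toward a contradiction, assume L is regular with pumping length p.
Choose w = 0^p 1^{p+p!+2}. Since p ≠ (p+p!+2)-2 = p+p!, w ∈ L; and |w| ≥ p.
The pumping lemma gives a decomposition w = xyz where |xy| ≤ p and |y| > 0.
The first p characters of w are 0's, so xy (and hence y) consists only of 0's. Write y = 0^k, 1 ≤ k ≤ p.
Since 1 ≤ k ≤ p, k divides p!; set t = 1 + p!/k. Then xy^t z has p + (p!/k)·k = p + p! copies of 0. Now the 0-count is p+p! and (1-count)-2 = (p+p!+2)-2 = p+p!, so i+2 ≠ j fails. So xy^t z = 0^{p+p!} 1^{p+p!+2} ∉ L.
Contradiction. Therefore L is not regular.

0^{p+p!} 1^{p+p!+2}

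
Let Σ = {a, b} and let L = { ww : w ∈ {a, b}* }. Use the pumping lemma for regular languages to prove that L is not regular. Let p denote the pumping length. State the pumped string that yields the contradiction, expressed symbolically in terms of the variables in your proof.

a^{p+k} b^p a^p b^p

Assume L is regular; let p be its pumping constant.
Take w = a^p b^p a^p b^p = uu where u = a^pb^p; then w ∈ L and |w| = 4p ≥ p.
The pumping lemma gives a decomposition w = xyz where |xy| ≤ p and |y| ≥ 1.
The first p characters of w are a's, so xy (and hence y) consists only of a's. Write y = a^k, 1 ≤ k ≤ p.
Pump with i = 2: xy^2z = a^{p+k} b^p a^p b^p, of length 4p+k. Suppose this equals vv. The string starts with a and ends with b, so v does too; thus the boundary between the two copies of v is a b→a transition. There is exactly one such transition, at position 2p+k, so |v| = 2p+k and |vv| = 4p+2k ≠ 4p+k since k ≥ 1. So xy^2z ∉ L.
Contradiction. Therefore L is not regular.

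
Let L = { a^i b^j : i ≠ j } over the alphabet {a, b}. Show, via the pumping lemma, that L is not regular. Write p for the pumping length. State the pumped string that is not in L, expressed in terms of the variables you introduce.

Assume L is regular. Let p be the pumping length given by the pumping lemma.
Choose w = a^p b^{p+p!}. Since p ≠ p+p!, w ∈ L; and |w| ≥ p.
Write w = xyz as guaranteed by the lemma, with |xy| ≤ p and |y| ≥ 1.
Since the first p symbols of w are all a's and |xy| ≤ p, y lies entirely in the leading a-block: y = a^k for some k with 1 ≤ k ≤ p.
Since 1 ≤ k ≤ p, k divides p!; set t = 1 + p!/k. Then xy^t z has p + (p!/k)·k = p + p! copies of a. Now the a-count equals the b-count, so i ≠ j fails. So xy^t z = a^{p+p!} b^{p+p!} ∉ L.
This contradicts the pumping lemma, so L is not regular.

a^{p+p!} b^{p+p!}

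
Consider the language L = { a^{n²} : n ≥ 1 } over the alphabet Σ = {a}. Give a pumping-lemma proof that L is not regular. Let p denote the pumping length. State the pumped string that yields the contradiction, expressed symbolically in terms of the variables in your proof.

Assume L is regular. Let p be the pumping length given by the pumping lemma.
Take w = a^{p²} ∈ L with |w| = p² ≥ p.
By the pumping lemma, w = xyz with |xy| ≤ p and y is nonempty.
Then y = a^k for some k with 1 ≤ k ≤ p.
Pump with i = 2: xy^2z = a^{p²+k}. Since 1 ≤ k ≤ p, p² < p²+k ≤ p²+p < (p+1)², so p²+k lies strictly between consecutive squares and is not a perfect square. So xy^2z ∉ L.
This contradicts the pumping lemma, so L is not regular.

a^{p²+k}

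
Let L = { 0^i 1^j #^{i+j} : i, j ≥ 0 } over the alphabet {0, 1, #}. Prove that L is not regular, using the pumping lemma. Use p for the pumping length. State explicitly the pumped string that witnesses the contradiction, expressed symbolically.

0^{p+k} 1^p #^{2p}

Assume L is regular; let p be its pumping constant.
Take w = 0^p 1^p #^{2p} ∈ L (with i=j=p, i+j=2p), |w| = 4p ≥ p.
Write w = xyz as guaranteed by the lemma, with |xy| ≤ p and y is nonempty.
Because |xy| ≤ p and w begins with p copies of 0, we have y = 0^k with 1 ≤ k ≤ p.
Consider xy^2z = 0^{p+k} 1^p #^{2p}. Now the 0- and 1-counts sum to 2p+k, but the #-count is 2p ≠ 2p+k. So xy^2z ∉ L.
This is a contradiction; hence L is not regular.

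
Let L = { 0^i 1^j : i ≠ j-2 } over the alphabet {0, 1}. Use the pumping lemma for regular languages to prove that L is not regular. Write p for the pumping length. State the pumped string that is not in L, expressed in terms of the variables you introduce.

Assume L is regular. Let p be the pumping length given by the pumping lemma.
Choose w = 0^p 1^{p+p!+2}. Since p ≠ (p+p!+2)-2 = p+p!, w ∈ L; and |w| ≥ p.
By the pumping lemma, w = xyz with |xy| ≤ p and |y| > 0.
Because |xy| ≤ p and w begins with p copies of 0, we have y = 0^k with 1 ≤ k ≤ p.
Since 1 ≤ k ≤ p, k divides p!; set t = 1 + p!/k. Then xy^t z has p + (p!/k)·k = p + p! copies of 0. Now the 0-count is p+p! and (1-count)-2 = (p+p!+2)-2 = p+p!, so i ≠ j-2 fails. So xy^t z = 0^{p+p!} 1^{p+p!+2} ∉ L.
Contradiction. Therefore L is not regular.

0^{p+p!} 1^{p+p!+2}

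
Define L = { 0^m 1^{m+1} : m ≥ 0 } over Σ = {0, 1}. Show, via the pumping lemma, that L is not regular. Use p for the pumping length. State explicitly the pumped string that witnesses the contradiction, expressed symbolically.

Assume L is regular; let p be its pumping constant.
Let w = 0^p 1^{p+1} ∈ L; note |w| = 2p+1 ≥ p.
The pumping lemma gives a decomposition w = xyz where |xy| ≤ p and y is nonempty.
The first p characters of w are 0's, so xy (and hence y) consists only of 0's. Write y = 0^k, 1 ≤ k ≤ p.
Pump with i = 2: xy^2z = 0^{p+k} 1^{p+1}. For this to lie in L we would need p+1 = (p+k)+1, which forces k = 0. But k ≥ 1, so xy^2z ∉ L.
This contradicts the pumping lemma, so L is not regular.

0^{p+k} 1^{p+1}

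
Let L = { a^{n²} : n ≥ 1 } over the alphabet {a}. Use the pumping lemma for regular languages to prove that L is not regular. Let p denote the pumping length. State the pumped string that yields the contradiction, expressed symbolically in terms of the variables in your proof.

a^{p²+k}

Suppose for contradiction that L is regular, and let p be the pumping length.
Take w = a^{p²} ∈ L with |w| = p² ≥ p.
Write w = xyz as guaranteed by the lemma, with |xy| ≤ p and y is nonempty.
Then y = a^k for some k with 1 ≤ k ≤ p.
Pump with i = 2: xy^2z = a^{p²+k}. Since 1 ≤ k ≤ p, p² < p²+k ≤ p²+p < (p+1)², so p²+k lies strictly between consecutive squares and is not a perfect square. So xy^2z ∉ L.
This is a contradiction; hence L is not regular.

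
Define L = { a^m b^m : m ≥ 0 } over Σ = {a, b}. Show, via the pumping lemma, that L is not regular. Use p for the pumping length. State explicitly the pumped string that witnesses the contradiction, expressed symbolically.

Suppose for contradiction that L is regular, and let p be the pumping length.
Take w = a^p b^p. Then w ∈ L and |w| = 2p ≥ p.
The pumping lemma gives a decomposition w = xyz where |xy| ≤ p and |y| > 0.
The first p characters of w are a's, so xy (and hence y) consists only of a's. Write y = a^k, 1 ≤ k ≤ p.
Pump with i = 2: xy^2z = a^{p+k} b^p. For this to lie in L we would need p = p+k, which forces k = 0. But k ≥ 1, so xy^2z ∉ L.
Contradiction. Therefore L is not regular.

a^{p+k} b^p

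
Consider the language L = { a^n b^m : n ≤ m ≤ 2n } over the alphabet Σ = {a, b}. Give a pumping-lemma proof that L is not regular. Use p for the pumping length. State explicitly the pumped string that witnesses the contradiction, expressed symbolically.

a^{p+k} b^p

Toward a contradiction, assume L is regular with pumping length p.
Take w = a^p b^p ∈ L (since p ≤ p ≤ 2p), with |w| = 2p ≥ p.
The pumping lemma gives a decomposition w = xyz where |xy| ≤ p and |y| ≥ 1.
Since the first p symbols of w are all a's and |xy| ≤ p, y lies entirely in the leading a-block: y = a^k for some k with 1 ≤ k ≤ p.
Pump with i = 2: xy^2z = a^{p+k} b^p. Now n = p+k > p = m, so the condition n ≤ m fails. Thus xy^2z ∉ L.
This is a contradiction; hence L is not regular.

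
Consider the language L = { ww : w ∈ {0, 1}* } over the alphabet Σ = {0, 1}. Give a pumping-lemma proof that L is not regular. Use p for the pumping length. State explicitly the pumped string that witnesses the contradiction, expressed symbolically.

0^{p+k} 1^p 0^p 1^p

Assume L is regular; let p be its pumping constant.
Take w = 0^p 1^p 0^p 1^p = uu where u = 0^p1^p; then w ∈ L and |w| = 4p ≥ p.
Write w = xyz as guaranteed by the lemma, with |xy| ≤ p and |y| ≥ 1.
Since the first p symbols of w are all 0's and |xy| ≤ p, y lies entirely in the leading 0-block: y = 0^k for some k with 1 ≤ k ≤ p.
Pump with i = 2: xy^2z = 0^{p+k} 1^p 0^p 1^p, of length 4p+k. Suppose this equals vv. The string starts with 0 and ends with 1, so v does too; thus the boundary between the two copies of v is a 1→0 transition. There is exactly one such transition, at position 2p+k, so |v| = 2p+k and |vv| = 4p+2k ≠ 4p+k since k ≥ 1. So xy^2z ∉ L.
This is a contradiction; hence L is not regular.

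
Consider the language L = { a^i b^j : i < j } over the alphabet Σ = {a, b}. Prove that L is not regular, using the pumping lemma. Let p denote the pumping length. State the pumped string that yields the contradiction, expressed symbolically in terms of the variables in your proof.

Assume L is regular; let p be its pumping constant.
Choose w = a^p b^{p+1} ∈ L, with |w| = 2p+1 ≥ p.
The pumping lemma gives a decomposition w = xyz where |xy| ≤ p and |y| ≥ 1.
The first p characters of w are a's, so xy (and hence y) consists only of a's. Write y = a^k, 1 ≤ k ≤ p.
Consider xy^2z = a^{p+k} b^{p+1}. Since k ≥ 1, the a-count p+k is at least p+1, so i < j fails; thus xy^2z ∉ L.
This is a contradiction; hence L is not regular.

a^{p+k} b^{p+1}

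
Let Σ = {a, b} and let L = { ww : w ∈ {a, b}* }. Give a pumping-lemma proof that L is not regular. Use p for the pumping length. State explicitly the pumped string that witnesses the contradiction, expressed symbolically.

Assume L is regular; let p be its pumping constant.
Take w = a^p b^p a^p b^p = uu where u = a^pb^p; then w ∈ L and |w| = 4p ≥ p.
The pumping lemma gives a decomposition w = xyz where |xy| ≤ p and y is nonempty.
Because |xy| ≤ p and w begins with p copies of a, we have y = a^k with 1 ≤ k ≤ p.
Pump with i = 2: xy^2z = a^{p+k} b^p a^p b^p, of length 4p+k. Suppose this equals vv. The string starts with a and ends with b, so v does too; thus the boundary between the two copies of v is a b→a transition. There is exactly one such transition, at position 2p+k, so |v| = 2p+k and |vv| = 4p+2k ≠ 4p+k since k ≥ 1. So xy^2z ∉ L.
This contradicts the pumping lemma, so L is not regular.

a^{p+k} b^p a^p b^p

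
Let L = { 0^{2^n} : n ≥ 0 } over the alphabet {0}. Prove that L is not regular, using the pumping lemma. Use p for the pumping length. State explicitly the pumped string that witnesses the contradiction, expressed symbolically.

Suppose for contradiction that L is regular, and let p be the pumping length.
Take w = 0^{2^p} ∈ L with |w| = 2^p ≥ p.
The pumping lemma gives a decomposition w = xyz where |xy| ≤ p and y is nonempty.
Then y = 0^k for some k with 1 ≤ k ≤ p.
Pump with i = 2: xy^2z = 0^{2^p+k}. Since 1 ≤ k ≤ p < 2^p, we have 2^p < 2^p+k < 2^{p+1}, so 2^p+k is not a power of 2. So xy^2z ∉ L.
This contradicts the pumping lemma, so L is not regular.

0^{2^p+k}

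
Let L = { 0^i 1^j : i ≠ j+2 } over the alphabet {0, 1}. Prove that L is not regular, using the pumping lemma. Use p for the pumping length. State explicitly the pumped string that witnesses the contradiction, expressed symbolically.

Assume L is regular. Let p be the pumping length given by the pumping lemma.
Choose w = 0^p 1^{p+p!-2}. Since p ≠ (p+p!-2)+2 = p+p!, w ∈ L; and |w| ≥ p.
Write w = xyz as guaranteed by the lemma, with |xy| ≤ p and y is nonempty.
Since the first p symbols of w are all 0's and |xy| ≤ p, y lies entirely in the leading 0-block: y = 0^k for some k with 1 ≤ k ≤ p.
Since 1 ≤ k ≤ p, k divides p!; set t = 1 + p!/k. Then xy^t z has p + (p!/k)·k = p + p! copies of 0. Now the 0-count is p+p! and (1-count)+2 = (p+p!-2)+2 = p+p!, so i ≠ j+2 fails. So xy^t z = 0^{p+p!} 1^{p+p!-2} ∉ L.
This contradicts the pumping lemma, so L is not regular.

0^{p+p!} 1^{p+p!-2}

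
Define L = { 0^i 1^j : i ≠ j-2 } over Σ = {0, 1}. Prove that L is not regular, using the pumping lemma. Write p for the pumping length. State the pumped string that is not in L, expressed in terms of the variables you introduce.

0^{p+p!} 1^{p+p!+2}

Toward a contradiction, assume L is regular with pumping length p.
Choose w = 0^p 1^{p+p!+2}. Since p ≠ (p+p!+2)-2 = p+p!, w ∈ L; and |w| ≥ p.
The pumping lemma gives a decomposition w = xyz where |xy| ≤ p and |y| ≥ 1.
Since the first p symbols of w are all 0's and |xy| ≤ p, y lies entirely in the leading 0-block: y = 0^k for some k with 1 ≤ k ≤ p.
Since 1 ≤ k ≤ p, k divides p!; set t = 1 + p!/k. Then xy^t z has p + (p!/k)·k = p + p! copies of 0. Now the 0-count is p+p! and (1-count)-2 = (p+p!+2)-2 = p+p!, so i ≠ j-2 fails. So xy^t z = 0^{p+p!} 1^{p+p!+2} ∉ L.
This is a contradiction; hence L is not regular.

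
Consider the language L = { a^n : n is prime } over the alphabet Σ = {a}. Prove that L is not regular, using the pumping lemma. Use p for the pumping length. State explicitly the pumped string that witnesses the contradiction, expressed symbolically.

a^{q(1+k)}

Assume L is regular; let p be its pumping constant.
Let q be a prime with q ≥ p+2 (infinitely many primes exist), and take w = a^q ∈ L with |w| = q ≥ p.
The pumping lemma gives a decomposition w = xyz where |xy| ≤ p and y is nonempty.
Then y = a^k for some k with 1 ≤ k ≤ p.
Since 1 ≤ k ≤ p, |xz| = q-k. Pump with i = q+1: |xy^{q+1}z| = (q-k)+(q+1)k = q+qk = q(1+k), which is composite (both factors ≥ 2). So xy^{q+1}z = a^{q(1+k)} ∉ L.
This is a contradiction; hence L is not regular.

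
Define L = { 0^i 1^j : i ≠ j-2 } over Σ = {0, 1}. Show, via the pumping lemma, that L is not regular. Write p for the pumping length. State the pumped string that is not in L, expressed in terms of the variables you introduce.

Assume L is regular. Let p be the pumping length given by the pumping lemma.
Choose w = 0^p 1^{p+p!+2}. Since p ≠ (p+p!+2)-2 = p+p!, w ∈ L; and |w| ≥ p.
By the pumping lemma, w = xyz with |xy| ≤ p and y is nonempty.
Because |xy| ≤ p and w begins with p copies of 0, we have y = 0^k with 1 ≤ k ≤ p.
Since 1 ≤ k ≤ p, k divides p!; set t = 1 + p!/k. Then xy^t z has p + (p!/k)·k = p + p! copies of 0. Now the 0-count is p+p! and (1-count)-2 = (p+p!+2)-2 = p+p!, so i ≠ j-2 fails. So xy^t z = 0^{p+p!} 1^{p+p!+2} ∉ L.
Contradiction. Therefore L is not regular.

0^{p+p!} 1^{p+p!+2}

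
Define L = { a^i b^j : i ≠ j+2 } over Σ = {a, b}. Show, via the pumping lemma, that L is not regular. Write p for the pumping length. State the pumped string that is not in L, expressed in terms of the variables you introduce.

a^{p+p!} b^{p+p!-2}

Assume L is regular; let p be its pumping constant.
Choose w = a^p b^{p+p!-2}. Since p ≠ (p+p!-2)+2 = p+p!, w ∈ L; and |w| ≥ p.
The pumping lemma gives a decomposition w = xyz where |xy| ≤ p and y is nonempty.
Since the first p symbols of w are all a's and |xy| ≤ p, y lies entirely in the leading a-block: y = a^k for some k with 1 ≤ k ≤ p.
Since 1 ≤ k ≤ p, k divides p!; set t = 1 + p!/k. Then xy^t z has p + (p!/k)·k = p + p! copies of a. Now the a-count is p+p! and (b-count)+2 = (p+p!-2)+2 = p+p!, so i ≠ j+2 fails. So xy^t z = a^{p+p!} b^{p+p!-2} ∉ L.
This contradicts the pumping lemma, so L is not regular.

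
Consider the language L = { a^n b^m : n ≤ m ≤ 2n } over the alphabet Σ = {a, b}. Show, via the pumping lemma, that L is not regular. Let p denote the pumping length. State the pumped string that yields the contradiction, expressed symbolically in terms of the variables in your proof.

Assume L is regular. Let p be the pumping length given by the pumping lemma.
Take w = a^p b^p ∈ L (since p ≤ p ≤ 2p), with |w| = 2p ≥ p.
Write w = xyz as guaranteed by the lemma, with |xy| ≤ p and |y| > 0.
Since the first p symbols of w are all a's and |xy| ≤ p, y lies entirely in the leading a-block: y = a^k for some k with 1 ≤ k ≤ p.
Pump with i = 2: xy^2z = a^{p+k} b^p. Now n = p+k > p = m, so the condition n ≤ m fails. Thus xy^2z ∉ L.
This contradicts the pumping lemma, so L is not regular.

a^{p+k} b^p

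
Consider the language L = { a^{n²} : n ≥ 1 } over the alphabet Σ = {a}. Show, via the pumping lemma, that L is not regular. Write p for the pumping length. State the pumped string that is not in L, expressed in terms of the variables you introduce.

Suppose for contradiction that L is regular, and let p be the pumping length.
Take w = a^{p²} ∈ L with |w| = p² ≥ p.
By the pumping lemma, w = xyz with |xy| ≤ p and y is nonempty.
Then y = a^k for some k with 1 ≤ k ≤ p.
Pump with i = 2: xy^2z = a^{p²+k}. Since 1 ≤ k ≤ p, p² < p²+k ≤ p²+p < (p+1)², so p²+k lies strictly between consecutive squares and is not a perfect square. So xy^2z ∉ L.
This is a contradiction; hence L is not regular.

a^{p²+k}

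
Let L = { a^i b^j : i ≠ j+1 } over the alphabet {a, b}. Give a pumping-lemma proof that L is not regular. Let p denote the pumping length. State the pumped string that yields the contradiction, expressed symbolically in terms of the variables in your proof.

Assume L is regular; let p be its pumping constant.
Choose w = a^p b^{p+p!-1}. Since p ≠ (p+p!-1)+1 = p+p!, w ∈ L; and |w| ≥ p.
The pumping lemma gives a decomposition w = xyz where |xy| ≤ p and |y| > 0.
Since the first p symbols of w are all a's and |xy| ≤ p, y lies entirely in the leading a-block: y = a^k for some k with 1 ≤ k ≤ p.
Since 1 ≤ k ≤ p, k divides p!; set t = 1 + p!/k. Then xy^t z has p + (p!/k)·k = p + p! copies of a. Now the a-count is p+p! and (b-count)+1 = (p+p!-1)+1 = p+p!, so i ≠ j+1 fails. So xy^t z = a^{p+p!} b^{p+p!-1} ∉ L.
This contradicts the pumping lemma, so L is not regular.

a^{p+p!} b^{p+p!-1}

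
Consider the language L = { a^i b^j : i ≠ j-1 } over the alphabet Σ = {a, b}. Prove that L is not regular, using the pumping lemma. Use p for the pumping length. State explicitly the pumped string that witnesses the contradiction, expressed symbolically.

Suppose for contradiction that L is regular, and let p be the pumping length.
Choose w = a^p b^{p+p!+1}. Since p ≠ (p+p!+1)-1 = p+p!, w ∈ L; and |w| ≥ p.
Write w = xyz as guaranteed by the lemma, with |xy| ≤ p and y is nonempty.
Since the first p symbols of w are all a's and |xy| ≤ p, y lies entirely in the leading a-block: y = a^k for some k with 1 ≤ k ≤ p.
Since 1 ≤ k ≤ p, k divides p!; set t = 1 + p!/k. Then xy^t z has p + (p!/k)·k = p + p! copies of a. Now the a-count is p+p! and (b-count)-1 = (p+p!+1)-1 = p+p!, so i ≠ j-1 fails. So xy^t z = a^{p+p!} b^{p+p!+1} ∉ L.
This is a contradiction; hence L is not regular.

a^{p+p!} b^{p+p!+1}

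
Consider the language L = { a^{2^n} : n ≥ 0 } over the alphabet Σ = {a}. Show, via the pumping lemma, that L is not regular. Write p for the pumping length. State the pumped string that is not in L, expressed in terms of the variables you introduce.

a^{2^p+k}

Assume L is regular. Let p be the pumping length given by the pumping lemma.
Take w = a^{2^p} ∈ L with |w| = 2^p ≥ p.
Write w = xyz as guaranteed by the lemma, with |xy| ≤ p and |y| > 0.
Then y = a^k for some k with 1 ≤ k ≤ p.
Pump with i = 2: xy^2z = a^{2^p+k}. Since 1 ≤ k ≤ p < 2^p, we have 2^p < 2^p+k < 2^{p+1}, so 2^p+k is not a power of 2. So xy^2z ∉ L.
Contradiction. Therefore L is not regular.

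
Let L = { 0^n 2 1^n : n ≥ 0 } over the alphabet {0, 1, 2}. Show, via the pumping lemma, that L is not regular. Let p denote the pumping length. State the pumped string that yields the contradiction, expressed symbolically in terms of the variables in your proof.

Suppose for contradiction that L is regular, and let p be the pumping length.
Take w = 0^p 2 1^p ∈ L with |w| = 2p+1 ≥ p.
By the pumping lemma, w = xyz with |xy| ≤ p and |y| ≥ 1.
Since the first p symbols of w are all 0's and |xy| ≤ p, y lies entirely in the leading 0-block: y = 0^k for some k with 1 ≤ k ≤ p.
Pump with i = 2: xy^2z = 0^{p+k} 2 1^p, which would require p+k = p. But k ≥ 1, so xy^2z ∉ L.
Contradiction. Therefore L is not regular.

0^{p+k} 2 1^p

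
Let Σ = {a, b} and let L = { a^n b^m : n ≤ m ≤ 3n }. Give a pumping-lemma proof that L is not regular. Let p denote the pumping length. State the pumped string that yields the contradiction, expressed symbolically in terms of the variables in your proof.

Assume L is regular. Let p be the pumping length given by the pumping lemma.
Take w = a^p b^p ∈ L (since p ≤ p ≤ 3p), with |w| = 2p ≥ p.
Write w = xyz as guaranteed by the lemma, with |xy| ≤ p and |y| ≥ 1.
Since the first p symbols of w are all a's and |xy| ≤ p, y lies entirely in the leading a-block: y = a^k for some k with 1 ≤ k ≤ p.
Pump with i = 2: xy^2z = a^{p+k} b^p. Now n = p+k > p = m, so the condition n ≤ m fails. Thus xy^2z ∉ L.
This is a contradiction; hence L is not regular.

a^{p+k} b^p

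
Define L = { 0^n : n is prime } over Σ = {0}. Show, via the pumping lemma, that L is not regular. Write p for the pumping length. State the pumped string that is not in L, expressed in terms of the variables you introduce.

Assume L is regular; let p be its pumping constant.
Let q be a prime with q ≥ p+2 (infinitely many primes exist), and take w = 0^q ∈ L with |w| = q ≥ p.
By the pumping lemma, w = xyz with |xy| ≤ p and |y| ≥ 1.
Then y = 0^k for some k with 1 ≤ k ≤ p.
Since 1 ≤ k ≤ p, |xz| = q-k. Pump with i = q+1: |xy^{q+1}z| = (q-k)+(q+1)k = q+qk = q(1+k), which is composite (both factors ≥ 2). So xy^{q+1}z = 0^{q(1+k)} ∉ L.
This is a contradiction; hence L is not regular.

0^{q(1+k)}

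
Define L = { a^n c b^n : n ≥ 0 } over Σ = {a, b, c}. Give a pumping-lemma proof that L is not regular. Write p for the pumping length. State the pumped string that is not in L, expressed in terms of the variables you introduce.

a^{p+k} c b^p

Assume L is regular; let p be its pumping constant.
Take w = a^p c b^p ∈ L with |w| = 2p+1 ≥ p.
By the pumping lemma, w = xyz with |xy| ≤ p and |y| > 0.
The first p characters of w are a's, so xy (and hence y) consists only of a's. Write y = a^k, 1 ≤ k ≤ p.
Pump with i = 2: xy^2z = a^{p+k} c b^p, which would require p+k = p. But k ≥ 1, so xy^2z ∉ L.
This is a contradiction; hence L is not regular.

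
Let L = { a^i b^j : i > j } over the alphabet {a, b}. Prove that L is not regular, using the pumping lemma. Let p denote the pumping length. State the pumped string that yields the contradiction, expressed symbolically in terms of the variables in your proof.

a^{p+1-k} b^p

Assume L is regular. Let p be the pumping length given by the pumping lemma.
Choose w = a^{p+1} b^p ∈ L, with |w| = 2p+1 ≥ p.
The pumping lemma gives a decomposition w = xyz where |xy| ≤ p and y is nonempty.
The first p characters of w are a's, so xy (and hence y) consists only of a's. Write y = a^k, 1 ≤ k ≤ p.
Consider xy^0z = xz = a^{p+1-k} b^p. Since k ≥ 1, the a-count p+1-k is at most p, so i > j fails; thus xz ∉ L.
This contradicts the pumping lemma, so L is not regular.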